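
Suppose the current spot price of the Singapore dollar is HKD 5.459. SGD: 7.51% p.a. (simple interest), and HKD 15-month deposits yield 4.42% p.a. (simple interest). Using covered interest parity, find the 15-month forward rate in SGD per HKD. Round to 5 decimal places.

0.18989

T = 15/12 years.
HKD growth factor: 1 + 0.0442×15/12 = 1.055250.
SGD accumulates by 1 + 0.0751×15/12 = 1.093875.
Forward (HKD per SGD) = 5.459 × 1.055250 / 1.093875 = 5.266241.
Invert for SGD per HKD: 1 / 5.266241 = 0.18989.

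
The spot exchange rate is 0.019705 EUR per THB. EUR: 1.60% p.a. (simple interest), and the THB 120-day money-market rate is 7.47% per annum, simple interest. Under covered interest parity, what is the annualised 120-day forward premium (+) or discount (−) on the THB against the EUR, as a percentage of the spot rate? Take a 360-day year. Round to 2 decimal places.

T = 120/360 years.
F = S · g_EUR/g_THB = 0.019705 × 1.0053333/1.024900 = 0.019328805.
Annualised premium = (F − S)/S × (1/T) = (0.019328805 − 0.019705)/0.019705 ÷ (120/360) = -5.73%.

-5.73%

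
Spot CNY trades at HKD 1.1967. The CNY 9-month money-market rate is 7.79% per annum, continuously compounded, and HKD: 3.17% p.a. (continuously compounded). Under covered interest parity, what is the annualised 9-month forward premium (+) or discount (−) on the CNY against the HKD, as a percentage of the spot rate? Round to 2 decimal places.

T = 9/12 years.
No-arbitrage forward: 1.1967 × 1.0240599 / 1.0601655 = 1.1559445 HKD/CNY.
Annualised premium = (F − S)/S × (1/T) = (1.1559445 − 1.1967)/1.1967 ÷ (9/12) = -4.54%.

-4.54%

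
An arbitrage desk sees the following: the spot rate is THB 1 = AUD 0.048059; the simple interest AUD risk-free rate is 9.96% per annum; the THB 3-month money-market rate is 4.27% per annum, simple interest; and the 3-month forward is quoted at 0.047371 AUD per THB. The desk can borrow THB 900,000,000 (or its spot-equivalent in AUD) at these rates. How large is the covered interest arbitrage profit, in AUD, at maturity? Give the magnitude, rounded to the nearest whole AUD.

T = 3/12 years.
Invest the THB and cover forward: 900,000,000 × 1.010675 × 0.047371 = AUD 43,089,016.88.
Convert at spot and invest in AUD: 900,000,000 × 0.048059 × 1.024900 = AUD 44,330,102.19.
The quoted forward undervalues THB, so borrow THB, convert to AUD at spot, deposit the AUD at 9.96%, and buy THB forward at 0.047371 to cover the loan.
Profit = 44,330,102.19 − 43,089,016.88 = AUD 1,241,085.

AUD 1,241,085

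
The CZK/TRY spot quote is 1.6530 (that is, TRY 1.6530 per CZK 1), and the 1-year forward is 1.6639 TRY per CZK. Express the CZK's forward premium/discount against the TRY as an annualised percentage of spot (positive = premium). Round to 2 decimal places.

T = 1 year.
(F − S)/S = (1.6639 − 1.653)/1.653 = 0.0065941.
×(1/T) gives 0.66% p.a.

+0.66%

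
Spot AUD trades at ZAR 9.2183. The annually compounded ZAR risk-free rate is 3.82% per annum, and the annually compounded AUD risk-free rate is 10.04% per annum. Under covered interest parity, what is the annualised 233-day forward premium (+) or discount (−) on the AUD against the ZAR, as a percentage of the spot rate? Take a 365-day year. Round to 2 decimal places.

-5.71%

T = 233/365 years.
F = S · g_ZAR/g_AUD = 9.2183 × 1.0242196/1.0629775 = 8.8821857.
(F − S)/S ÷ T = (8.8821857 − 9.2183)/9.2183/(233/365) = -0.057118 → -5.71%.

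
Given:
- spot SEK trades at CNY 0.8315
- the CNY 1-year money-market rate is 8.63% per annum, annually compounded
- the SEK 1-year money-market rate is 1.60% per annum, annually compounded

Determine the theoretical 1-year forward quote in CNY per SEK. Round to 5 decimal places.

0.88903

T = 1 year.
CNY growth factor: (1 + 0.0863)^1 = 1.086300.
Growth of 1 SEK over T: (1 + 0.0160)^1 = 1.016000.
Forward (CNY per SEK) = 0.8315 × 1.086300 / 1.016000 = 0.8890339.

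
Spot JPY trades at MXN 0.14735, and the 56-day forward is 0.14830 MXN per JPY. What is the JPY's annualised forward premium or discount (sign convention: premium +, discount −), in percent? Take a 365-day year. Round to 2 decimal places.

T = 56/365 years.
Period premium: (0.14830 − 0.14735)/0.14735 = 0.0064472.
Per annum: 0.0064472 / (56/365) = 0.042022 = 4.20%.

+4.20%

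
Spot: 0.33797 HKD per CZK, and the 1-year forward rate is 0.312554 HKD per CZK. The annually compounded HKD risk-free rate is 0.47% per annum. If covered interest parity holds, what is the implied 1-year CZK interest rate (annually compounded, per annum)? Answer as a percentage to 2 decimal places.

T = 1 year.
By CIP, F/S equals the HKD-to-CZK growth ratio: 0.312554/0.33797 = 0.9247981.
HKD growth factor: (1 + 0.0047)^1 = 1.004700.
Hence g_CZK = 1.0863993.
r = 1.0863993^(1/1) − 1 = 0.086399 → 8.64%.

8.64%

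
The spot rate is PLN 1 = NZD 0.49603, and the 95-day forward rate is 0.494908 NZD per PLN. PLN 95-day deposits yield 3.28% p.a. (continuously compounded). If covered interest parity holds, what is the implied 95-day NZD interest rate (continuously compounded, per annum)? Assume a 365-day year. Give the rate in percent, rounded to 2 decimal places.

2.41%

T = 95/365 years.
F/S = 0.494908/0.49603 = 0.9977380 = (growth of NZD) / (growth of PLN).
PLN growth factor: e^(0.0328×95/365) = 1.0085735.
Hence g_NZD = 1.0062921.
r = ln(1.0062921)/(95/365) = 0.024099 → 2.41%.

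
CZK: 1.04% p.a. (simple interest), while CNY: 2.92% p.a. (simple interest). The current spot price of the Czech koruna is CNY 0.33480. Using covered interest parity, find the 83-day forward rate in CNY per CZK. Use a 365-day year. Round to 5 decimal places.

0.33623

T = 83/365 years.
CNY accumulates by 1 + 0.0292×83/365 = 1.006640.
Growth of 1 CZK over T: 1 + 0.0104×83/365 = 1.0023649.
Forward (CNY per CZK) = 0.3348 × 1.006640 / 1.0023649 = 0.3362279.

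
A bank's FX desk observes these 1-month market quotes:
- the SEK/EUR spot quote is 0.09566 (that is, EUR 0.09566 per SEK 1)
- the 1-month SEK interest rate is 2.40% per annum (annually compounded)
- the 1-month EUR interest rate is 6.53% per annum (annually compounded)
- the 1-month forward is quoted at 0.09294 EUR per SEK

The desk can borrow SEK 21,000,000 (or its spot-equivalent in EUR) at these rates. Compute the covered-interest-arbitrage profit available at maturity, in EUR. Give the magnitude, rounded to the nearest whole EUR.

EUR 63,876

T = 1/12 years.
Invest the SEK and cover forward: 21,000,000 × 1.001978332 × 0.09294 = EUR 1,955,601.19.
Convert at spot and invest in EUR: 21,000,000 × 0.09566 × 1.005285289 = EUR 2,019,477.41.
The quoted forward undervalues SEK, so borrow SEK, convert to EUR at spot, deposit the EUR at 6.53%, and buy SEK forward at 0.09294 to cover the loan.
Profit = 2,019,477.41 − 1,955,601.19 = EUR 63,876.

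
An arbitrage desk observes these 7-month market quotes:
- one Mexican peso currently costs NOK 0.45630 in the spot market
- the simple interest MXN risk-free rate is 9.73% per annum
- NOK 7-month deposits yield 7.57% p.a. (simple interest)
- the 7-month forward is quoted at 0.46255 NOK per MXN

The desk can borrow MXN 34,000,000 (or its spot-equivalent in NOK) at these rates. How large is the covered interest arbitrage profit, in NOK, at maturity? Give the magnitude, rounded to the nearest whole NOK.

T = 7/12 years.
Keep in MXN, deliver into the forward: 34,000,000·1.0567583333·0.46255 = NOK 16,619,321.28.
Swap to NOK now, deposit: 34,000,000·0.45630·1.0441583333 = NOK 16,199,281.21.
The quoted forward overvalues MXN, so borrow NOK, buy MXN at spot, deposit the MXN at 9.73%, and sell the proceeds forward at 0.46255.
The gap between the two covered legs is NOK 420,040.

NOK 420,040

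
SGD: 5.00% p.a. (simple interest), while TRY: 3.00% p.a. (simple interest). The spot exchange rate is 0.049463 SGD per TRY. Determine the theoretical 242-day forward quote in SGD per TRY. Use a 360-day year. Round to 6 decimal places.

0.050115

T = 242/360 years.
SGD growth factor: 1 + 0.0500×242/360 = 1.0336111.
TRY growth factor: 1 + 0.0300×242/360 = 1.0201667.
Forward (SGD per TRY) = 0.049463 × 1.0336111 / 1.0201667 = 0.05011485.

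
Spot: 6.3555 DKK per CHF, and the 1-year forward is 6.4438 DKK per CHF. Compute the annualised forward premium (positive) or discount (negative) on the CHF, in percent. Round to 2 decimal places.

T = 1 year.
(F − S)/S = (6.4438 − 6.3555)/6.3555 = 0.0138935.
Per annum: 0.0138935 / 1 = 0.013893 = 1.39%.

+1.39%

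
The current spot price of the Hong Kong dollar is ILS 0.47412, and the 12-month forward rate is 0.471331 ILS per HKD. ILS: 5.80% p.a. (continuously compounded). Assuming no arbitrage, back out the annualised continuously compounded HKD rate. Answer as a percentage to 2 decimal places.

T = 1 year.
F/S = 0.471331/0.47412 = 0.9941175 = (growth of ILS) / (growth of HKD).
The ILS side grows by e^(0.0580×1) = 1.059715.
So the HKD growth factor = 1.0659857.
Take logs: ln 1.0659857 / 1 = 0.063900, so 6.39%.

6.39%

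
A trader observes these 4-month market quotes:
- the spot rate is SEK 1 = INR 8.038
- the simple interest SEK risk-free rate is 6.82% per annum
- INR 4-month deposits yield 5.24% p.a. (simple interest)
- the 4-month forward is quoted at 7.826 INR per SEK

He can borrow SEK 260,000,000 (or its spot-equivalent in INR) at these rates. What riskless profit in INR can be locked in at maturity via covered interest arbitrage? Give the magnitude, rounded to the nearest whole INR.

INR 45,366,360

T = 4/12 years.
Route A — deposit SEK, sell forward: 260,000,000 × 1.022733333333 × 7.826 = INR 2,081,016,877.33.
Route B — convert at spot, deposit INR: 260,000,000 × 8.038 × 1.017466666667 = INR 2,126,383,237.33.
The quoted forward undervalues SEK, so borrow SEK, convert to INR at spot, deposit the INR at 5.24%, and buy SEK forward at 7.826 to cover the loan.
The gap between the two covered legs is INR 45,366,360.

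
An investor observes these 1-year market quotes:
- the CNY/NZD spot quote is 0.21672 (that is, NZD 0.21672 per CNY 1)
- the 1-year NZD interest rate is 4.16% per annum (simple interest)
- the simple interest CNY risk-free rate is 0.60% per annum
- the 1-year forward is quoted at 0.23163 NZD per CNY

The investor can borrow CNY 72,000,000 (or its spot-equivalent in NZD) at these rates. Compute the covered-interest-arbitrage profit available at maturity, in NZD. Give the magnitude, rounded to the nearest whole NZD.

T = 1 year.
Invest the CNY and cover forward: 72,000,000 × 1.006000 × 0.23163 = NZD 16,777,424.16.
Convert at spot and invest in NZD: 72,000,000 × 0.21672 × 1.041600 = NZD 16,252,959.74.
The quoted forward overvalues CNY, so borrow NZD, buy CNY at spot, deposit the CNY at 0.60%, and sell the proceeds forward at 0.23163.
The gap between the two covered legs is NZD 524,464.

NZD 524,464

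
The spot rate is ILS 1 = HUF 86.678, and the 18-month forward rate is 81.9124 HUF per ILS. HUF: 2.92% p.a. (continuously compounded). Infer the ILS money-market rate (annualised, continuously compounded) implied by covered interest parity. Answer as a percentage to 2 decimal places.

T = 18/12 years.
CIP gives F = S · g_HUF/g_ILS, so g_HUF/g_ILS = 81.9124/86.678 = 0.9450195.
The HUF side grows by e^(0.0292×18/12) = 1.0447734.
So the ILS growth factor = 1.1055575.
r = ln(1.1055575)/(18/12) = 0.066900 → 6.69%.

6.69%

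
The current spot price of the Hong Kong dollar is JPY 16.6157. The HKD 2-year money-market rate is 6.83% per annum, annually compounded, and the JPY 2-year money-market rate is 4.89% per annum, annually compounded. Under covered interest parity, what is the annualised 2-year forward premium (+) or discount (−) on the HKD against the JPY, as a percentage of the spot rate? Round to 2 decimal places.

T = 2 years.
CIP forward (JPY per HKD) = 16.6157 × 1.1001912/1.1412649 = 16.0177071.
Annualised premium = (F − S)/S × (1/T) = (16.0177071 − 16.6157)/16.6157 ÷ 2 = -1.80%.

-1.80%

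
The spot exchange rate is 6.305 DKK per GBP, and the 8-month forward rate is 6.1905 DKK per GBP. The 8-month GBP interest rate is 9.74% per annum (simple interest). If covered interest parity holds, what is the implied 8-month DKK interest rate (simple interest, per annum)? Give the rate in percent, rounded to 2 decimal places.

6.84%

T = 8/12 years.
CIP gives F = S · g_DKK/g_GBP, so g_DKK/g_GBP = 6.1905/6.305 = 0.9818398.
The GBP side grows by 1 + 0.0974×8/12 = 1.0649333.
Hence g_DKK = 1.0455939.
r = (1.0455939 − 1)/(8/12) = 0.068391 → 6.84%.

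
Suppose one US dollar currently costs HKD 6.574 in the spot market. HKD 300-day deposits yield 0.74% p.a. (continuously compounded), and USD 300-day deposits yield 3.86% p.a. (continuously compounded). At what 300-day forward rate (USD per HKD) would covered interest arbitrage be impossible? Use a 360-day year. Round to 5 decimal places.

T = 300/360 years.
HKD accumulates by e^(0.0074×300/360) = 1.0061857.
Growth of 1 USD over T: e^(0.0386×300/360) = 1.0326896.
CIP: F = S · (grow HKD)/(grow USD) = 6.574 × 1.0061857/1.0326896 = 6.405279 HKD per USD.
Invert for USD per HKD: 1 / 6.405279 = 0.15612.

0.15612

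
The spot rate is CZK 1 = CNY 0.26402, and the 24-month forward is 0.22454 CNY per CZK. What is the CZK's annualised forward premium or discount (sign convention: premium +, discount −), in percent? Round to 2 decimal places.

T = 2 years.
(F − S)/S = (0.22454 − 0.26402)/0.26402 = -0.1495341.
×(1/T) gives -7.48% p.a.

-7.48%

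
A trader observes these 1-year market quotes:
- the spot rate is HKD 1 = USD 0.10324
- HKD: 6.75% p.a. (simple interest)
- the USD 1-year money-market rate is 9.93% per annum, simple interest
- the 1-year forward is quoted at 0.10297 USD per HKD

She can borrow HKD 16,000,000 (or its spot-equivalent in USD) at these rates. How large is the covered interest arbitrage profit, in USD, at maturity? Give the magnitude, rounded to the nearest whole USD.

USD 57,140

T = 1 year.
Keep in HKD, deliver into the forward: 16,000,000·1.067500·0.10297 = USD 1,758,727.60.
Swap to USD now, deposit: 16,000,000·0.10324·1.099300 = USD 1,815,867.71.
The quoted forward undervalues HKD, so borrow HKD, convert to USD at spot, deposit the USD at 9.93%, and buy HKD forward at 0.10297 to cover the loan.
Profit = 1,815,867.71 − 1,758,727.60 = USD 57,140.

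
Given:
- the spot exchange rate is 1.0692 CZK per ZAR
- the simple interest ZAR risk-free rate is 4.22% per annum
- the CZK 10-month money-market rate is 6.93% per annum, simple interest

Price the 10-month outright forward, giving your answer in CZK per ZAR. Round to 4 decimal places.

1.0925

T = 10/12 years.
Growth of 1 CZK over T: 1 + 0.0693×10/12 = 1.057750.
ZAR growth factor: 1 + 0.0422×10/12 = 1.0351667.
So F = 1.0692 × 1.057750 / 1.0351667 = 1.092526 (CZK/ZAR).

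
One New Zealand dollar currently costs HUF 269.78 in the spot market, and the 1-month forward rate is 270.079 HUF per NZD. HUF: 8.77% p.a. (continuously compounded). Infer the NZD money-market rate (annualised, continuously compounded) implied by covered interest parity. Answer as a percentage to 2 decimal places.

7.44%

T = 1/12 years.
CIP gives F = S · g_HUF/g_NZD, so g_HUF/g_NZD = 270.079/269.78 = 1.0011083.
HUF growth factor: e^(0.0877×1/12) = 1.0073351.
Hence g_NZD = 1.0062199.
Take logs: ln 1.0062199 / (1/12) = 0.074408, so 7.44%.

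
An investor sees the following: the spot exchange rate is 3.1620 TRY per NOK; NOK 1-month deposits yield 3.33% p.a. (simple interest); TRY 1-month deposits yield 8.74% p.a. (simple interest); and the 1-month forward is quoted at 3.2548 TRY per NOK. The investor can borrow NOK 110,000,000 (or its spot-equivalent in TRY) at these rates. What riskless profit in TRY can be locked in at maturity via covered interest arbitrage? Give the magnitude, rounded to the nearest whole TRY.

TRY 8,668,239

T = 1/12 years.
Keep in NOK, deliver into the forward: 110,000,000·1.002775·3.2548 = TRY 359,021,527.70.
Swap to TRY now, deposit: 110,000,000·3.1620·1.00728333333 = TRY 350,353,289.00.
The quoted forward overvalues NOK, so borrow TRY, buy NOK at spot, deposit the NOK at 3.33%, and sell the proceeds forward at 3.2548.
Profit = 359,021,527.70 − 350,353,289.00 = TRY 8,668,239.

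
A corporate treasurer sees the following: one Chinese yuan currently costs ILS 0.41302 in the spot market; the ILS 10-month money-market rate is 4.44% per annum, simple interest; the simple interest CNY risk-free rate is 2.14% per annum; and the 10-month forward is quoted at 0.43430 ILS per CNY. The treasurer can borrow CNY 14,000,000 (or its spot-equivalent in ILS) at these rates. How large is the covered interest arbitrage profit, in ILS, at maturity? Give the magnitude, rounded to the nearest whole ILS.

ILS 192,406

T = 10/12 years.
Route A — deposit CNY, sell forward: 14,000,000 × 1.017833333 × 0.43430 = ILS 6,188,630.23.
Route B — convert at spot, deposit ILS: 14,000,000 × 0.41302 × 1.037000 = ILS 5,996,224.36.
The quoted forward overvalues CNY, so borrow ILS, buy CNY at spot, deposit the CNY at 2.14%, and sell the proceeds forward at 0.43430.
Profit = 6,188,630.23 − 5,996,224.36 = ILS 192,406.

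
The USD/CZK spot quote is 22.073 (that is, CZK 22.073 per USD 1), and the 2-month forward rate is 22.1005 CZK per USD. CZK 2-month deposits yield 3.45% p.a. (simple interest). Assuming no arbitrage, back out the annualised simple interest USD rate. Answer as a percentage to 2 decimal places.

2.70%

T = 2/12 years.
CIP gives F = S · g_CZK/g_USD, so g_CZK/g_USD = 22.1005/22.073 = 1.0012459.
The CZK side grows by 1 + 0.0345×2/12 = 1.005750.
So the USD growth factor = 1.0044985.
(1.0044985 − 1)/T = 0.026991, i.e. 2.70%.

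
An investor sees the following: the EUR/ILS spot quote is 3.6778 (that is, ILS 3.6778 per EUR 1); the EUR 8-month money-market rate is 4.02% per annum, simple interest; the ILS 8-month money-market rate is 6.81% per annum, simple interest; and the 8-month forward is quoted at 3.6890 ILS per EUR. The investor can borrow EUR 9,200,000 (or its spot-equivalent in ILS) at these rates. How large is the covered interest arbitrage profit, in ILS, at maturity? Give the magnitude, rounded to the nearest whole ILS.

T = 8/12 years.
Invest the EUR and cover forward: 9,200,000 × 1.026800 × 3.6890 = ILS 34,848,359.84.
Convert at spot and invest in ILS: 9,200,000 × 3.6778 × 1.045400 = ILS 35,371,903.50.
The quoted forward undervalues EUR, so borrow EUR, convert to ILS at spot, deposit the ILS at 6.81%, and buy EUR forward at 3.6890 to cover the loan.
The gap between the two covered legs is ILS 523,544.

ILS 523,544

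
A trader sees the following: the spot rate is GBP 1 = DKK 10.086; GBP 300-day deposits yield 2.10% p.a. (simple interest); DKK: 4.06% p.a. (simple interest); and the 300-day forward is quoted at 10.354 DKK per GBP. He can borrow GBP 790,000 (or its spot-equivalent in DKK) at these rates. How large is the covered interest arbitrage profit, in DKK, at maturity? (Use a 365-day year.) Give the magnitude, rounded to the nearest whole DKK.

DKK 87,014

T = 300/365 years.
Invest the GBP and cover forward: 790,000 × 1.017260274 × 10.354 = DKK 8,320,843.17.
Convert at spot and invest in DKK: 790,000 × 10.086 × 1.033369863 = DKK 8,233,829.07.
The quoted forward overvalues GBP, so borrow DKK, buy GBP at spot, deposit the GBP at 2.10%, and sell the proceeds forward at 10.354.
Arbitrage profit = |8,320,843.17 − 8,233,829.07| = DKK 87,014.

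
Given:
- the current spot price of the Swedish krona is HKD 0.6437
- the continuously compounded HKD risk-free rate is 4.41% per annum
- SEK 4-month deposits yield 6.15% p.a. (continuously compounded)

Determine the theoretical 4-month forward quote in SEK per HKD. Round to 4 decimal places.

1.5626

T = 4/12 years.
HKD growth factor: e^(0.0441×4/12) = 1.0148086.
SEK growth factor: e^(0.0615×4/12) = 1.0207116.
Forward (HKD per SEK) = 0.6437 × 1.0148086 / 1.0207116 = 0.6399773.
Quoted the other way: 1/0.6399773 = 1.5626 SEK per HKD.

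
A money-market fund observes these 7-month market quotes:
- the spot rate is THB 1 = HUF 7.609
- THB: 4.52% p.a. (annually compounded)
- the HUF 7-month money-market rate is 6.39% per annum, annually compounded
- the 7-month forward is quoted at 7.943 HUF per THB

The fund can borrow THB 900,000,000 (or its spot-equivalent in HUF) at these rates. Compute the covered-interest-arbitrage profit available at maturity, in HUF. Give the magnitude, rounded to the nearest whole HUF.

HUF 235,385,862

T = 7/12 years.
Invest the THB and cover forward: 900,000,000 × 1.02612353969 × 7.943 = HUF 7,335,449,348.18.
Convert at spot and invest in HUF: 900,000,000 × 7.609 × 1.036793196142 = HUF 7,100,063,486.50.
The quoted forward overvalues THB, so borrow HUF, buy THB at spot, deposit the THB at 4.52%, and sell the proceeds forward at 7.943.
Profit = 7,335,449,348.18 − 7,100,063,486.50 = HUF 235,385,862.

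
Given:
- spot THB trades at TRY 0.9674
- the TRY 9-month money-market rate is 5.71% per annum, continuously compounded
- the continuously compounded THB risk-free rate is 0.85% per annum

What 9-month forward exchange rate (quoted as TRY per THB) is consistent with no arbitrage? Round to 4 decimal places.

1.0033

T = 9/12 years.
TRY accumulates by e^(0.0571×9/12) = 1.0437552.
THB growth factor: e^(0.0085×9/12) = 1.0063954.
Forward (TRY per THB) = 0.9674 × 1.0437552 / 1.0063954 = 1.003312.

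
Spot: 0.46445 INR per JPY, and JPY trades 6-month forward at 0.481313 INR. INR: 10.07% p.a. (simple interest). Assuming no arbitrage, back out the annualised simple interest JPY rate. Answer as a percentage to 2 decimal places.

T = 6/12 years.
F/S = 0.481313/0.46445 = 1.0363075 = (growth of INR) / (growth of JPY).
The INR side grows by 1 + 0.1007×6/12 = 1.050350.
So the JPY growth factor = 1.0135505.
(1.0135505 − 1)/T = 0.027101, i.e. 2.71%.

2.71%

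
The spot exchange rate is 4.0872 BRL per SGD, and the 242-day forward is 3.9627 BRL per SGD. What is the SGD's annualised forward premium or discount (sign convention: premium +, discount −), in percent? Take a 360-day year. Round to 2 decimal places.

T = 242/360 years.
Period premium: (3.9627 − 4.0872)/4.0872 = -0.0304610.
Annualise by dividing by T: -0.0304610 / (242/360) = -0.045314 → -4.53%.

-4.53%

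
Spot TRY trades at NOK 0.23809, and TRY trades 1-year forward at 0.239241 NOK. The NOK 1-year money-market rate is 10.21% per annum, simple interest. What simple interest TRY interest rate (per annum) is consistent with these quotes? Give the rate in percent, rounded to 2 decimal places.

9.68%

T = 1 year.
By CIP, F/S equals the NOK-to-TRY growth ratio: 0.239241/0.23809 = 1.0048343.
NOK growth factor: 1 + 0.1021×1 = 1.102100.
Hence g_TRY = 1.0967978.
(1.0967978 − 1)/T = 0.096798, i.e. 9.68%.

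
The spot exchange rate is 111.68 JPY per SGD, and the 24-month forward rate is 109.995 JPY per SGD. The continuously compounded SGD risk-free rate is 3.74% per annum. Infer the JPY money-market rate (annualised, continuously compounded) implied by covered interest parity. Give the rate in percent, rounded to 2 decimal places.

T = 2 years.
F/S = 109.995/111.68 = 0.9849122 = (growth of JPY) / (growth of SGD).
The SGD side grows by e^(0.0374×2) = 1.0776686.
That pins the JPY growth at 1.061409.
r = ln(1.061409)/2 = 0.029799 → 2.98%.

2.98%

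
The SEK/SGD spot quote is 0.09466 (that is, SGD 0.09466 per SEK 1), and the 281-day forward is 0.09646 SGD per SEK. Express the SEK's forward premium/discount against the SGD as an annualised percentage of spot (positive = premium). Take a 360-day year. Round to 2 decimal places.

T = 281/360 years.
(F − S)/S = (0.09646 − 0.09466)/0.09466 = 0.0190154.
Annualise by dividing by T: 0.0190154 / (281/360) = 0.024361 → 2.44%.

+2.44%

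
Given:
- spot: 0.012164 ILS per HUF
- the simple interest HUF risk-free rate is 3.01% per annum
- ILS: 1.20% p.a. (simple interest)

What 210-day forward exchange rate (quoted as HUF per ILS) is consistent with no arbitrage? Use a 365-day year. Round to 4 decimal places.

83.0600

T = 210/365 years.
ILS growth factor: 1 + 0.0120×210/365 = 1.00690411.
Growth of 1 HUF over T: 1 + 0.0301×210/365 = 1.01731781.
Forward (ILS per HUF) = 0.012164 × 1.00690411 / 1.01731781 = 0.012039484.
Quoted the other way: 1/0.012039484 = 83.0600 HUF per ILS.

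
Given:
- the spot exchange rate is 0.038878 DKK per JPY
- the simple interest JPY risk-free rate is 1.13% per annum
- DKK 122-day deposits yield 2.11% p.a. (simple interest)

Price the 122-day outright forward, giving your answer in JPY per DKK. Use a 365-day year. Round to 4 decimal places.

25.6378

T = 122/365 years.
DKK accumulates by 1 + 0.0211×122/365 = 1.0070526.
Growth of 1 JPY over T: 1 + 0.0113×122/365 = 1.00377699.
Forward (DKK per JPY) = 0.038878 × 1.0070526 / 1.00377699 = 0.039004870.
Invert for JPY per DKK: 1 / 0.039004870 = 25.6378.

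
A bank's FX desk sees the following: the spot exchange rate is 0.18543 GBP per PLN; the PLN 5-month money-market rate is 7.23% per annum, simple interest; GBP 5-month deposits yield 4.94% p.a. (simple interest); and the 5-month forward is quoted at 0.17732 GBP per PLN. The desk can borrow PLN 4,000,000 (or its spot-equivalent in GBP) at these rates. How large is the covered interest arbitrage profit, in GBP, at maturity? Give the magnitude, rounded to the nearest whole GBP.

T = 5/12 years.
Invest the PLN and cover forward: 4,000,000 × 1.030125 × 0.17732 = GBP 730,647.06.
Convert at spot and invest in GBP: 4,000,000 × 0.18543 × 1.02058333 = GBP 756,987.07.
The quoted forward undervalues PLN, so borrow PLN, convert to GBP at spot, deposit the GBP at 4.94%, and buy PLN forward at 0.17732 to cover the loan.
Arbitrage profit = |730,647.06 − 756,987.07| = GBP 26,340.

GBP 26,340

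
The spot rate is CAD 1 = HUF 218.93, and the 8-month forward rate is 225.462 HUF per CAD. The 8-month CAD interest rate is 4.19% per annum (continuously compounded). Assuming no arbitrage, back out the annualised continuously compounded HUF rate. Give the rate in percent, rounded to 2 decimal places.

8.60%

T = 8/12 years.
CIP gives F = S · g_HUF/g_CAD, so g_HUF/g_CAD = 225.462/218.93 = 1.0298360.
CAD growth factor: e^(0.0419×8/12) = 1.0283271.
Hence g_HUF = 1.0590083.
Take logs: ln 1.0590083 / (8/12) = 0.085999, so 8.60%.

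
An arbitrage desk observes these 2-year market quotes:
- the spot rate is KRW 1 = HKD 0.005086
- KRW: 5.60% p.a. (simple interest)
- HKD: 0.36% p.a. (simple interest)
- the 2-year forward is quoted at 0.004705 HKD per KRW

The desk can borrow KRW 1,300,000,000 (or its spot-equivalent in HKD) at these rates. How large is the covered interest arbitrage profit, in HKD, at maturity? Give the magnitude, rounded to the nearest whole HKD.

T = 2 years.
Route A — deposit KRW, sell forward: 1,300,000,000 × 1.112000 × 0.004705 = HKD 6,801,548.00.
Route B — convert at spot, deposit HKD: 1,300,000,000 × 0.005086 × 1.007200 = HKD 6,659,404.96.
The quoted forward overvalues KRW, so borrow HKD, buy KRW at spot, deposit the KRW at 5.60%, and sell the proceeds forward at 0.004705.
Arbitrage profit = |6,801,548.00 − 6,659,404.96| = HKD 142,143.

HKD 142,143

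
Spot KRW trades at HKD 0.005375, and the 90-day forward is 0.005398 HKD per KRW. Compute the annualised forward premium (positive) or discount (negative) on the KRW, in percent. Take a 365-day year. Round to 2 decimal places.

+1.74%

T = 90/365 years.
KRW trades forward at +0.42791% vs spot over the period.
Annualise by dividing by T: 0.0042791 / (90/365) = 0.017354 → 1.74%.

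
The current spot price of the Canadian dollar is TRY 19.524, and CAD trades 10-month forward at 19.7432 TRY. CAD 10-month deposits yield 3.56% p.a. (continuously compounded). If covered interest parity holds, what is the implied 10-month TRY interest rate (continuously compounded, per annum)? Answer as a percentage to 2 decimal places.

T = 10/12 years.
F/S = 19.7432/19.524 = 1.0112272 = (growth of TRY) / (growth of CAD).
The CAD side grows by e^(0.0356×10/12) = 1.0301111.
That pins the TRY growth at 1.0416764.
r = ln(1.0416764)/(10/12) = 0.048998 → 4.90%.

4.90%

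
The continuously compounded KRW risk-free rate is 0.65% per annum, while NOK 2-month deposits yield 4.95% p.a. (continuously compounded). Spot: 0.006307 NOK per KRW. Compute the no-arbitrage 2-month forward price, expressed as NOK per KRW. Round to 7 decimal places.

T = 2/12 years.
Growth of 1 NOK over T: e^(0.0495×2/12) = 1.0082841.
KRW growth factor: e^(0.0065×2/12) = 1.0010839.
So F = 0.006307 × 1.0082841 / 1.0010839 = 0.006352362 (NOK/KRW).

0.0063524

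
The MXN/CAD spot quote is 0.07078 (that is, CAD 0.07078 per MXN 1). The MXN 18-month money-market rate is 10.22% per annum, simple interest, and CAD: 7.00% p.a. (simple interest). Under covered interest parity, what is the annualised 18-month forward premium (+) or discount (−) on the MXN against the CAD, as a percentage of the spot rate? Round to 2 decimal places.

-2.79%

T = 18/12 years.
No-arbitrage forward: 0.07078 × 1.105000 / 1.153300 = 0.06781575 CAD/MXN.
Annualised premium = (F − S)/S × (1/T) = (0.06781575 − 0.07078)/0.07078 ÷ (18/12) = -2.79%.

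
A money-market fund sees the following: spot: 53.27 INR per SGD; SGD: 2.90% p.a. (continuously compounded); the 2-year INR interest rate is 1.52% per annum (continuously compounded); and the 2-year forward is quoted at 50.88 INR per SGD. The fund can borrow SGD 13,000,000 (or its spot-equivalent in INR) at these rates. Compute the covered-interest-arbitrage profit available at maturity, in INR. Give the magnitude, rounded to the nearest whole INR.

T = 2 years.
Keep in SGD, deliver into the forward: 13,000,000·1.05971499571·50.88 = INR 700,937,886.76.
Swap to INR now, deposit: 13,000,000·53.27·1.03086679821 = INR 713,885,566.43.
The quoted forward undervalues SGD, so borrow SGD, convert to INR at spot, deposit the INR at 1.52%, and buy SGD forward at 50.88 to cover the loan.
The gap between the two covered legs is INR 12,947,680.

INR 12,947,680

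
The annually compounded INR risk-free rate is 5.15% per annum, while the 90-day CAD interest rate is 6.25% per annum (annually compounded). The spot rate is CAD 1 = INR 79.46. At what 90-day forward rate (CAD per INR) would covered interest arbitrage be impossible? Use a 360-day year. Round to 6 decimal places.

0.012618

T = 90/360 years.
INR growth factor: (1 + 0.0515)^(90/360) = 1.0126336.
Growth of 1 CAD over T: (1 + 0.0625)^(90/360) = 1.0152716.
So F = 79.46 × 1.0126336 / 1.0152716 = 79.25354 (INR/CAD).
Quoted the other way: 1/79.25354 = 0.012618 CAD per INR.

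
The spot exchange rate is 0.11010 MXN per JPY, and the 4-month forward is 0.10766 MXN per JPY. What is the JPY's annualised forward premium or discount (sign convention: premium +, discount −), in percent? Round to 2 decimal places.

T = 4/12 years.
Period premium: (0.10766 − 0.1101)/0.1101 = -0.0221617.
×(1/T) gives -6.65% p.a.

-6.65%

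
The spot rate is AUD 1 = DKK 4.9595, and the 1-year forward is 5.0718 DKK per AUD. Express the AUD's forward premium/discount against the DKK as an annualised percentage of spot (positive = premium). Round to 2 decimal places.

T = 1 year.
Period premium: (5.0718 − 4.9595)/4.9595 = 0.0226434.
Annualise by dividing by T: 0.0226434 / 1 = 0.022643 → 2.26%.

+2.26%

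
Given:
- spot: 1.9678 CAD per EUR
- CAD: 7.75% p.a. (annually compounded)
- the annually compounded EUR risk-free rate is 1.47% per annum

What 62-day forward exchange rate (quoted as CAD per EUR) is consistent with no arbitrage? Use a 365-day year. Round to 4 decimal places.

T = 62/365 years.
CAD growth factor: (1 + 0.0775)^(62/365) = 1.0127599.
Growth of 1 EUR over T: (1 + 0.0147)^(62/365) = 1.0024819.
CIP: F = S · (grow CAD)/(grow EUR) = 1.9678 × 1.0127599/1.0024819 = 1.987975 CAD per EUR.

1.9880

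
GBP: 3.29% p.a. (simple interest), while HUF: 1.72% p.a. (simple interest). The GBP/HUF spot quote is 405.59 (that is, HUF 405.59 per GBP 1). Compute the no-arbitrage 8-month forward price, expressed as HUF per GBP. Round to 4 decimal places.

401.4359

T = 8/12 years.
Growth of 1 HUF over T: 1 + 0.0172×8/12 = 1.011466667.
Growth of 1 GBP over T: 1 + 0.0329×8/12 = 1.021933333.
So F = 405.59 × 1.011466667 / 1.021933333 = 401.435937 (HUF/GBP).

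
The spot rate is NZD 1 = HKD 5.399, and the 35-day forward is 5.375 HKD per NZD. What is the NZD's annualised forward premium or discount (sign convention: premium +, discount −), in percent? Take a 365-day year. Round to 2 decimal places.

-4.64%

T = 35/365 years.
Period premium: (5.375 − 5.399)/5.399 = -0.0044453.
Per annum: -0.0044453 / (35/365) = -0.046358 = -4.64%.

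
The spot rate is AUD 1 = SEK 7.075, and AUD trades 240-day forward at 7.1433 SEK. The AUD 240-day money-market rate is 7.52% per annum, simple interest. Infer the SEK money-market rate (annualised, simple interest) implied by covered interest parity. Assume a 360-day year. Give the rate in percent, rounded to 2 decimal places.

9.04%

T = 240/360 years.
By CIP, F/S equals the SEK-to-AUD growth ratio: 7.1433/7.075 = 1.0096537.
AUD growth factor: 1 + 0.0752×240/360 = 1.0501333.
Hence g_SEK = 1.060271.
r = (1.060271 − 1)/(240/360) = 0.090406 → 9.04%.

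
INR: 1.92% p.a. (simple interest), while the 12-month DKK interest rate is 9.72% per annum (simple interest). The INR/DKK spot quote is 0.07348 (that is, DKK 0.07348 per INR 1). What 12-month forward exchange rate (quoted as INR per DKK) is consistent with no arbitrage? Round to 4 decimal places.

12.6417

T = 1 year.
DKK growth factor: 1 + 0.0972×1 = 1.097200.
INR growth factor: 1 + 0.0192×1 = 1.019200.
Forward (DKK per INR) = 0.07348 × 1.097200 / 1.019200 = 0.079103469.
Invert for INR per DKK: 1 / 0.079103469 = 12.6417.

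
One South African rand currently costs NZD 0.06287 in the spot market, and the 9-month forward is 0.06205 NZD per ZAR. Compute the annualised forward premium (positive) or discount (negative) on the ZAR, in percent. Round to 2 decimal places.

-1.74%

T = 9/12 years.
(F − S)/S = (0.06205 − 0.06287)/0.06287 = -0.0130428.
Annualise by dividing by T: -0.0130428 / (9/12) = -0.017390 → -1.74%.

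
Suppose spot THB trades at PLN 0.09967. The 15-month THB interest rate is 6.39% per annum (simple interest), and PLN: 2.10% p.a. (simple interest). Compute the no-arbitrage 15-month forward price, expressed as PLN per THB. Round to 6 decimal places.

T = 15/12 years.
Growth of 1 PLN over T: 1 + 0.0210×15/12 = 1.026250.
THB growth factor: 1 + 0.0639×15/12 = 1.079875.
So F = 0.09967 × 1.026250 / 1.079875 = 0.09472053 (PLN/THB).

0.094721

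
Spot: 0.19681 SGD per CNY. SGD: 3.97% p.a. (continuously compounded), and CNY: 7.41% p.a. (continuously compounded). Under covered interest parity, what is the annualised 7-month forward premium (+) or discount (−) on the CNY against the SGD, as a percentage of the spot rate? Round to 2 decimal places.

-3.41%

T = 7/12 years.
No-arbitrage forward: 0.19681 × 1.0234286 / 1.0441728 = 0.19290005 SGD/CNY.
(F − S)/S ÷ T = (0.19290005 − 0.19681)/0.19681/(7/12) = -0.034057 → -3.41%.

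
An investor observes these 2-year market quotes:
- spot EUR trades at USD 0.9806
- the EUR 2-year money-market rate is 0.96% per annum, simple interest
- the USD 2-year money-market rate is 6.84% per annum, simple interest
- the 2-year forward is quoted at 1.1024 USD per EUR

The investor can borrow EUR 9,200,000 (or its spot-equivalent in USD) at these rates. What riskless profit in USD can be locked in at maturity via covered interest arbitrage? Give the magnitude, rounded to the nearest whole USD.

T = 2 years.
Keep in EUR, deliver into the forward: 9,200,000·1.019200·1.1024 = USD 10,336,807.94.
Swap to USD now, deposit: 9,200,000·0.9806·1.136800 = USD 10,255,663.94.
The quoted forward overvalues EUR, so borrow USD, buy EUR at spot, deposit the EUR at 0.96%, and sell the proceeds forward at 1.1024.
Profit = 10,336,807.94 − 10,255,663.94 = USD 81,144.

USD 81,144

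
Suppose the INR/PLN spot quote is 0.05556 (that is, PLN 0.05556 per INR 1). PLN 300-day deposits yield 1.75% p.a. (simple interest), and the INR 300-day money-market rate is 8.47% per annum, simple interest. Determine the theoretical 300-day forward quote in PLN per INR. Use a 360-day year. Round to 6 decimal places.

T = 300/360 years.
Growth of 1 PLN over T: 1 + 0.0175×300/360 = 1.0145833.
INR accumulates by 1 + 0.0847×300/360 = 1.0705833.
So F = 0.05556 × 1.0145833 / 1.0705833 = 0.05265377 (PLN/INR).

0.052654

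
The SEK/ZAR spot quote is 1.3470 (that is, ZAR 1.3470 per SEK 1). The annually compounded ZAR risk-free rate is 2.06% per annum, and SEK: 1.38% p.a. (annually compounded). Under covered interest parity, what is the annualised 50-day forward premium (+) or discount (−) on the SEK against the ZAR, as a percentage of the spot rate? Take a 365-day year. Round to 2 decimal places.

+0.67%

T = 50/365 years.
CIP forward (ZAR per SEK) = 1.347 × 1.0027971/1.0018792 = 1.3482341.
Annualised premium = (F − S)/S × (1/T) = (1.3482341 − 1.347)/1.347 ÷ (50/365) = 0.67%.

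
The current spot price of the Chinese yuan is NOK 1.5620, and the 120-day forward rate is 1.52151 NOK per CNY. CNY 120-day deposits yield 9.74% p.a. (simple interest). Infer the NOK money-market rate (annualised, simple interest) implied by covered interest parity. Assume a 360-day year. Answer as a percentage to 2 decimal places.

T = 120/360 years.
By CIP, F/S equals the NOK-to-CNY growth ratio: 1.52151/1.562 = 0.9740781.
CNY growth factor: 1 + 0.0974×120/360 = 1.0324667.
Hence g_NOK = 1.0057032.
(1.0057032 − 1)/T = 0.017110, i.e. 1.71%.

1.71%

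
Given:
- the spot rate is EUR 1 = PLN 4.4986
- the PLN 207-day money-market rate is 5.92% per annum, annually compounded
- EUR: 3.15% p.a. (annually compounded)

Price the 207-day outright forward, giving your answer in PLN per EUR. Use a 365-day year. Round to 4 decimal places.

4.5667

T = 207/365 years.
Growth of 1 PLN over T: (1 + 0.0592)^(207/365) = 1.0331553.
Growth of 1 EUR over T: (1 + 0.0315)^(207/365) = 1.0177444.
CIP: F = S · (grow PLN)/(grow EUR) = 4.4986 × 1.0331553/1.0177444 = 4.566719 PLN per EUR.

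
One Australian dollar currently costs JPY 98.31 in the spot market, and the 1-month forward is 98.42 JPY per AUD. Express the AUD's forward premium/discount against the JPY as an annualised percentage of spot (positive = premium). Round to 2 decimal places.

T = 1/12 years.
Period premium: (98.42 − 98.31)/98.31 = 0.0011189.
×(1/T) gives 1.34% p.a.

+1.34%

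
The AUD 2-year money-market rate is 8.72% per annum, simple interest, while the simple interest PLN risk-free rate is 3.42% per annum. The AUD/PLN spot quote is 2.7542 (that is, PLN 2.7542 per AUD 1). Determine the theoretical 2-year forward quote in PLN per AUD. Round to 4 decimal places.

T = 2 years.
PLN growth factor: 1 + 0.0342×2 = 1.068400.
AUD growth factor: 1 + 0.0872×2 = 1.174400.
So F = 2.7542 × 1.068400 / 1.174400 = 2.505609 (PLN/AUD).

2.5056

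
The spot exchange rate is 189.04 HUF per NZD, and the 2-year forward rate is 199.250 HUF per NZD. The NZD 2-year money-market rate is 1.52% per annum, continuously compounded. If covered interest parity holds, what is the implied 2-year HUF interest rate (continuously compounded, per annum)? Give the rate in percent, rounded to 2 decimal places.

T = 2 years.
CIP gives F = S · g_HUF/g_NZD, so g_HUF/g_NZD = 199.25/189.04 = 1.0540097.
NZD growth factor: e^(0.0152×2) = 1.0308668.
Hence g_HUF = 1.0865436.
Take logs: ln 1.0865436 / 2 = 0.041501, so 4.15%.

4.15%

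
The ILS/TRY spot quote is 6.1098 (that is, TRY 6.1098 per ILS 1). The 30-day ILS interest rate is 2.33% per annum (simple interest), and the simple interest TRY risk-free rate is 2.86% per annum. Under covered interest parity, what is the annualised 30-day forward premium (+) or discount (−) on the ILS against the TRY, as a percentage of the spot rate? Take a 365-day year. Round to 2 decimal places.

T = 30/365 years.
F = S · g_TRY/g_ILS = 6.1098 × 1.0023507/1.0019151 = 6.1124563.
(F − S)/S ÷ T = (6.1124563 − 6.1098)/6.1098/(30/365) = 0.005290 → 0.53%.

+0.53%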